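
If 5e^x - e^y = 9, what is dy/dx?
Differentiate the relation implicitly: treat y = y(x) and apply the chain rule, so every y-derivative picks up a y' = dy/dx factor.

With everything moved to the left-hand side, differentiate term by term:
  d/dx[5e^(x)] = 5e^(x)
  d/dx[-e^(y)] = -y'·e^(y)
  d/dx[-9] = 0

Separating the contributions that come from x directly and those that come through y:
  without y':      5e^(x)
  multiplying y':  -e^(y)

so (5e^(x)) + (-e^(y))·y' = 0, and therefore
  dy/dx = -(5e^(x))/(-e^(y)) = 5e^(x - y)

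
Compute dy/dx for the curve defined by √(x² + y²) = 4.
Differentiate both sides with respect to x, treating y as y(x). By the chain rule, any term containing y contributes a factor of y' = dy/dx when we differentiate it.

Move every term to one side and write the relation as F(x, y) = 0. Term by term,
  d/dx[√(x^2 + y^2)] = (x + y·y')/√(x^2 + y^2)
  d/dx[-4] = 0

The pieces without y' make up ∂F/∂x and the coefficient of y' is ∂F/∂y:
  ∂F/∂x = x/√(x^2 + y^2),
  ∂F/∂y = y/√(x^2 + y^2).

Since d/dx[F] = ∂F/∂x + (∂F/∂y)·y' = 0, solve for y':
  (∂F/∂y)·y' = -∂F/∂x
  dy/dx = -(∂F/∂x)/(∂F/∂y) = -(x/√(x^2 + y^2))/(y/√(x^2 + y^2)) = -x/y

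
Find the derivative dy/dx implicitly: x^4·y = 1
Differentiate both sides with respect to x, treating y as y(x). By the chain rule, any term containing y contributes a factor of y' = dy/dx when we differentiate it.

Move every term to one side and write the relation as F(x, y) = 0. Term by term,
  d/dx[x^4y] = x^4·y' + 4x^3y
  d/dx[-1] = 0

The pieces without y' make up ∂F/∂x and the coefficient of y' is ∂F/∂y:
  ∂F/∂x = 4x^3y,
  ∂F/∂y = x^4.

Since d/dx[F] = ∂F/∂x + (∂F/∂y)·y' = 0, solve for y':
  (∂F/∂y)·y' = -∂F/∂x
  dy/dx = -(∂F/∂x)/(∂F/∂y) = -(4x^3y)/(x^4) = -4y/x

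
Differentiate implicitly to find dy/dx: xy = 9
Differentiate the relation implicitly: treat y = y(x) and apply the chain rule, so every y-derivative picks up a y' = dy/dx factor.

With everything moved to the left-hand side, differentiate term by term:
  d/dx[xy] = x·y' + y
  d/dx[-9] = 0

Separating the contributions that come from x directly and those that come through y:
  without y':      y
  multiplying y':  x

so (y) + (x)·y' = 0, and therefore
  dy/dx = -(y)/(x) = -y/x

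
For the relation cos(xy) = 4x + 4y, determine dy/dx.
Differentiate the relation implicitly: treat y = y(x) and apply the chain rule, so every y-derivative picks up a y' = dy/dx factor.

With everything moved to the left-hand side, differentiate term by term:
  d/dx[-4x] = -4
  d/dx[-4y] = -4·y'
  d/dx[cos(xy)] = -(x·y' + y)·sin(xy)

Separating the contributions that come from x directly and those that come through y:
  without y':      -y·sin(xy) - 4
  multiplying y':  -x·sin(xy) - 4

so (-y·sin(xy) - 4) + (-x·sin(xy) - 4)·y' = 0, and therefore
  dy/dx = -(-y·sin(xy) - 4)/(-x·sin(xy) - 4) = -(y·sin(xy) + 4)/(x·sin(xy) + 4)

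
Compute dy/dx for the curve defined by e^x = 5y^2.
Differentiate both sides with respect to x, treating y as y(x). By the chain rule, any term containing y contributes a factor of y' = dy/dx when we differentiate it.

Move every term to one side and write the relation as F(x, y) = 0. Term by term,
  d/dx[-5y^2] = -10y·y'
  d/dx[e^(x)] = e^(x)

The pieces without y' make up ∂F/∂x and the coefficient of y' is ∂F/∂y:
  ∂F/∂x = e^(x),
  ∂F/∂y = -10y.

Since d/dx[F] = ∂F/∂x + (∂F/∂y)·y' = 0, solve for y':
  (∂F/∂y)·y' = -∂F/∂x
  dy/dx = -(∂F/∂x)/(∂F/∂y) = -(e^(x))/(-10y) = e^(x)/(10y)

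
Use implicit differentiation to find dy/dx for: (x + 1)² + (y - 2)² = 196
Apply d/dx to both sides, remembering that y depends on x. Each occurrence of y therefore brings in a y' = dy/dx via the chain rule.

With F(x, y) equal to the left-hand side minus the right, differentiate F term by term:
  d/dx[(x + 1)^2] = 2x + 2
  d/dx[(y - 2)^2] = 2·y'(y - 2)
  d/dx[-196] = 0
Adding these up, d/dx[F] = 0 becomes
  (2x + 2) + (2y - 4)·y' = 0,
so isolating y',
  dy/dx = -(2x + 2)/(2y - 4) = (-x - 1)/(y - 2)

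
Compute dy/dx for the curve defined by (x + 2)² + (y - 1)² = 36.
Differentiate both sides with respect to x, treating y as y(x). By the chain rule, any term containing y contributes a factor of y' = dy/dx when we differentiate it.

Move every term to one side and write the relation as F(x, y) = 0. Term by term,
  d/dx[(x + 2)^2] = 2x + 4
  d/dx[(y - 1)^2] = 2·y'(y - 1)
  d/dx[-36] = 0

The pieces without y' make up ∂F/∂x and the coefficient of y' is ∂F/∂y:
  ∂F/∂x = 2x + 4,
  ∂F/∂y = 2y - 2.

Since d/dx[F] = ∂F/∂x + (∂F/∂y)·y' = 0, solve for y':
  (∂F/∂y)·y' = -∂F/∂x
  dy/dx = -(∂F/∂x)/(∂F/∂y) = -(2x + 4)/(2y - 2) = (-x - 2)/(y - 1)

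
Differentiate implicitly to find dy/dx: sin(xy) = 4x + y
Differentiate the relation implicitly: treat y = y(x) and apply the chain rule, so every y-derivative picks up a y' = dy/dx factor.

With everything moved to the left-hand side, differentiate term by term:
  d/dx[-4x] = -4
  d/dx[-y] = -y'
  d/dx[sin(xy)] = (x·y' + y)·cos(xy)

Separating the contributions that come from x directly and those that come through y:
  without y':      y·cos(xy) - 4
  multiplying y':  x·cos(xy) - 1

so (y·cos(xy) - 4) + (x·cos(xy) - 1)·y' = 0, and therefore
  dy/dx = -(y·cos(xy) - 4)/(x·cos(xy) - 1) = (-y·cos(xy) + 4)/(x·cos(xy) - 1)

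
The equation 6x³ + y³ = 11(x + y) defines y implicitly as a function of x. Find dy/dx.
Take d/dx of both sides. Since y is implicitly a function of x, the chain rule attaches a y' = dy/dx factor whenever we differentiate through y.

Set F(x, y) = (left side) − (right side), so the curve is F = 0. Differentiating each term of F:
  d/dx[6x^3] = 18x^2
  d/dx[-11x] = -11
  d/dx[y^3] = 3y^2·y'
  d/dx[-11y] = -11·y'

Collecting, the y'-free part is the partial derivative in x and the y' coefficient is the partial derivative in y:
  ∂F/∂x = 18x^2 - 11
  ∂F/∂y = 3y^2 - 11

so d/dx[F(x, y(x))] = ∂F/∂x + (∂F/∂y)·y' = 0. Rearranging,
  dy/dx = -(∂F/∂x)/(∂F/∂y) = -(18x^2 - 11)/(3y^2 - 11) = (11 - 18x^2)/(3y^2 - 11)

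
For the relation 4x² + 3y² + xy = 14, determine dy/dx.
Take d/dx of both sides. Since y is implicitly a function of x, the chain rule attaches a y' = dy/dx factor whenever we differentiate through y.

Set F(x, y) = (left side) − (right side), so the curve is F = 0. Differentiating each term of F:
  d/dx[4x^2] = 8x
  d/dx[xy] = x·y' + y
  d/dx[3y^2] = 6y·y'
  d/dx[-14] = 0

Collecting, the y'-free part is the partial derivative in x and the y' coefficient is the partial derivative in y:
  ∂F/∂x = 8x + y
  ∂F/∂y = x + 6y

so d/dx[F(x, y(x))] = ∂F/∂x + (∂F/∂y)·y' = 0. Rearranging,
  dy/dx = -(∂F/∂x)/(∂F/∂y) = -(8x + y)/(x + 6y) = (-8x - y)/(x + 6y)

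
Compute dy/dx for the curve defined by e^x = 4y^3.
Apply d/dx to both sides, remembering that y depends on x. Each occurrence of y therefore brings in a y' = dy/dx via the chain rule.

With F(x, y) equal to the left-hand side minus the right, differentiate F term by term:
  d/dx[-4y^3] = -12y^2·y'
  d/dx[e^(x)] = e^(x)
Adding these up, d/dx[F] = 0 becomes
  (e^(x)) + (-12y^2)·y' = 0,
so isolating y',
  dy/dx = -(e^(x))/(-12y^2) = e^(x)/(12y^2)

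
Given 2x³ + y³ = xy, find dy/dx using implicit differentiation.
Differentiate both sides with respect to x, treating y as y(x). By the chain rule, any term containing y contributes a factor of y' = dy/dx when we differentiate it.

Move every term to one side and write the relation as F(x, y) = 0. Term by term,
  d/dx[2x^3] = 6x^2
  d/dx[-xy] = -x·y' - y
  d/dx[y^3] = 3y^2·y'

The pieces without y' make up ∂F/∂x and the coefficient of y' is ∂F/∂y:
  ∂F/∂x = 6x^2 - y,
  ∂F/∂y = -x + 3y^2.

Since d/dx[F] = ∂F/∂x + (∂F/∂y)·y' = 0, solve for y':
  (∂F/∂y)·y' = -∂F/∂x
  dy/dx = -(∂F/∂x)/(∂F/∂y) = -(6x^2 - y)/(-x + 3y^2) = (6x^2 - y)/(x - 3y^2)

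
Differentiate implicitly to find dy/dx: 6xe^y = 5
Apply d/dx to both sides, remembering that y depends on x. Each occurrence of y therefore brings in a y' = dy/dx via the chain rule.

With F(x, y) equal to the left-hand side minus the right, differentiate F term by term:
  d/dx[6x·e^(y)] = 6x·y'·e^(y) + 6e^(y)
  d/dx[-5] = 0
Adding these up, d/dx[F] = 0 becomes
  (6e^(y)) + (6x·e^(y))·y' = 0,
so isolating y',
  dy/dx = -(6e^(y))/(6x·e^(y)) = -1/x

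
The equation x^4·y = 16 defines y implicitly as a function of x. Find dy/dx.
Differentiate the relation implicitly: treat y = y(x) and apply the chain rule, so every y-derivative picks up a y' = dy/dx factor.

With everything moved to the left-hand side, differentiate term by term:
  d/dx[x^4y] = x^4·y' + 4x^3y
  d/dx[-16] = 0

Separating the contributions that come from x directly and those that come through y:
  without y':      4x^3y
  multiplying y':  x^4

so (4x^3y) + (x^4)·y' = 0, and therefore
  dy/dx = -(4x^3y)/(x^4) = -4y/x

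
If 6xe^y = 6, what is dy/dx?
Differentiate the relation implicitly: treat y = y(x) and apply the chain rule, so every y-derivative picks up a y' = dy/dx factor.

With everything moved to the left-hand side, differentiate term by term:
  d/dx[6x·e^(y)] = 6x·y'·e^(y) + 6e^(y)
  d/dx[-6] = 0

Separating the contributions that come from x directly and those that come through y:
  without y':      6e^(y)
  multiplying y':  6x·e^(y)

so (6e^(y)) + (6x·e^(y))·y' = 0, and therefore
  dy/dx = -(6e^(y))/(6x·e^(y)) = -1/x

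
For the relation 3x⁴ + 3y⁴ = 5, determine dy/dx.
Take d/dx of both sides. Since y is implicitly a function of x, the chain rule attaches a y' = dy/dx factor whenever we differentiate through y.

Set F(x, y) = (left side) − (right side), so the curve is F = 0. Differentiating each term of F:
  d/dx[3x^4] = 12x^3
  d/dx[3y^4] = 12y^3·y'
  d/dx[-5] = 0

Collecting, the y'-free part is the partial derivative in x and the y' coefficient is the partial derivative in y:
  ∂F/∂x = 12x^3
  ∂F/∂y = 12y^3

so d/dx[F(x, y(x))] = ∂F/∂x + (∂F/∂y)·y' = 0. Rearranging,
  dy/dx = -(∂F/∂x)/(∂F/∂y) = -(12x^3)/(12y^3) = -x^3/y^3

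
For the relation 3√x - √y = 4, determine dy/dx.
Differentiate the relation implicitly: treat y = y(x) and apply the chain rule, so every y-derivative picks up a y' = dy/dx factor.

With everything moved to the left-hand side, differentiate term by term:
  d/dx[3√(x)] = 3/(2√(x))
  d/dx[-√(y)] = -y'/(2√(y))
  d/dx[-4] = 0

Separating the contributions that come from x directly and those that come through y:
  without y':      3/(2√(x))
  multiplying y':  -1/(2√(y))

so (3/(2√(x))) + (-1/(2√(y)))·y' = 0, and therefore
  dy/dx = -(3/(2√(x)))/(-1/(2√(y))) = 3√(y)/√(x)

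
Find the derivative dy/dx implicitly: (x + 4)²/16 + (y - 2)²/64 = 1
Apply d/dx to both sides, remembering that y depends on x. Each occurrence of y therefore brings in a y' = dy/dx via the chain rule.

With F(x, y) equal to the left-hand side minus the right, differentiate F term by term:
  d/dx[(x + 4)^2/16] = x/8 + 1/2
  d/dx[(y - 2)^2/64] = y'(y - 2)/32
  d/dx[-1] = 0
Adding these up, d/dx[F] = 0 becomes
  (x/8 + 1/2) + (y/32 - 1/16)·y' = 0,
so isolating y',
  dy/dx = -(x/8 + 1/2)/(y/32 - 1/16)
        = -((x + 4)/8)/((y - 2)/32) = 4(-x - 4)/(y - 2)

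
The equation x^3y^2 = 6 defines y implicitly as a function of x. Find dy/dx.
Take d/dx of both sides. Since y is implicitly a function of x, the chain rule attaches a y' = dy/dx factor whenever we differentiate through y.

Set F(x, y) = (left side) − (right side), so the curve is F = 0. Differentiating each term of F:
  d/dx[x^3y^2] = 2x^3y·y' + 3x^2y^2
  d/dx[-6] = 0

Collecting, the y'-free part is the partial derivative in x and the y' coefficient is the partial derivative in y:
  ∂F/∂x = 3x^2y^2
  ∂F/∂y = 2x^3y

so d/dx[F(x, y(x))] = ∂F/∂x + (∂F/∂y)·y' = 0. Rearranging,
  dy/dx = -(∂F/∂x)/(∂F/∂y) = -(3x^2y^2)/(2x^3y) = -3y/(2x)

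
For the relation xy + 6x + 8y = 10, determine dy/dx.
Differentiate both sides with respect to x, treating y as y(x). By the chain rule, any term containing y contributes a factor of y' = dy/dx when we differentiate it.

Move every term to one side and write the relation as F(x, y) = 0. Term by term,
  d/dx[xy] = x·y' + y
  d/dx[6x] = 6
  d/dx[8y] = 8·y'
  d/dx[-10] = 0

The pieces without y' make up ∂F/∂x and the coefficient of y' is ∂F/∂y:
  ∂F/∂x = y + 6,
  ∂F/∂y = x + 8.

Since d/dx[F] = ∂F/∂x + (∂F/∂y)·y' = 0, solve for y':
  (∂F/∂y)·y' = -∂F/∂x
  dy/dx = -(∂F/∂x)/(∂F/∂y) = -(y + 6)/(x + 8) = (-y - 6)/(x + 8)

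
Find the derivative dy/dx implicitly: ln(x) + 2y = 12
Take d/dx of both sides. Since y is implicitly a function of x, the chain rule attaches a y' = dy/dx factor whenever we differentiate through y.

Set F(x, y) = (left side) − (right side), so the curve is F = 0. Differentiating each term of F:
  d/dx[2y] = 2·y'
  d/dx[ln(x)] = 1/x
  d/dx[-12] = 0

Collecting, the y'-free part is the partial derivative in x and the y' coefficient is the partial derivative in y:
  ∂F/∂x = 1/x
  ∂F/∂y = 2

so d/dx[F(x, y(x))] = ∂F/∂x + (∂F/∂y)·y' = 0. Rearranging,
  dy/dx = -(∂F/∂x)/(∂F/∂y) = -(1/x)/(2) = -1/(2x)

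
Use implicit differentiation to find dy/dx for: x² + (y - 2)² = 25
Apply d/dx to both sides, remembering that y depends on x. Each occurrence of y therefore brings in a y' = dy/dx via the chain rule.

With F(x, y) equal to the left-hand side minus the right, differentiate F term by term:
  d/dx[x^2] = 2x
  d/dx[(y - 2)^2] = 2·y'(y - 2)
  d/dx[-25] = 0
Adding these up, d/dx[F] = 0 becomes
  (2x) + (2y - 4)·y' = 0,
so isolating y',
  dy/dx = -(2x)/(2y - 4) = -x/(y - 2)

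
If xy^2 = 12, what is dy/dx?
Apply d/dx to both sides, remembering that y depends on x. Each occurrence of y therefore brings in a y' = dy/dx via the chain rule.

With F(x, y) equal to the left-hand side minus the right, differentiate F term by term:
  d/dx[xy^2] = 2xy·y' + y^2
  d/dx[-12] = 0
Adding these up, d/dx[F] = 0 becomes
  (y^2) + (2xy)·y' = 0,
so isolating y',
  dy/dx = -(y^2)/(2xy) = -y/(2x)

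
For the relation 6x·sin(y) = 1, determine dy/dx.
Differentiate both sides with respect to x, treating y as y(x). By the chain rule, any term containing y contributes a factor of y' = dy/dx when we differentiate it.

Move every term to one side and write the relation as F(x, y) = 0. Term by term,
  d/dx[6x·sin(y)] = 6x·y'·cos(y) + 6sin(y)
  d/dx[-1] = 0

The pieces without y' make up ∂F/∂x and the coefficient of y' is ∂F/∂y:
  ∂F/∂x = 6sin(y),
  ∂F/∂y = 6x·cos(y).

Since d/dx[F] = ∂F/∂x + (∂F/∂y)·y' = 0, solve for y':
  (∂F/∂y)·y' = -∂F/∂x
  dy/dx = -(∂F/∂x)/(∂F/∂y) = -(6sin(y))/(6x·cos(y)) = -tan(y)/x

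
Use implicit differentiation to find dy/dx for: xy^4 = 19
Differentiate both sides with respect to x, treating y as y(x). By the chain rule, any term containing y contributes a factor of y' = dy/dx when we differentiate it.

Move every term to one side and write the relation as F(x, y) = 0. Term by term,
  d/dx[xy^4] = 4xy^3·y' + y^4
  d/dx[-19] = 0

The pieces without y' make up ∂F/∂x and the coefficient of y' is ∂F/∂y:
  ∂F/∂x = y^4,
  ∂F/∂y = 4xy^3.

Since d/dx[F] = ∂F/∂x + (∂F/∂y)·y' = 0, solve for y':
  (∂F/∂y)·y' = -∂F/∂x
  dy/dx = -(∂F/∂x)/(∂F/∂y) = -(y^4)/(4xy^3) = -y/(4x)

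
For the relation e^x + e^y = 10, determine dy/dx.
Differentiate the relation implicitly: treat y = y(x) and apply the chain rule, so every y-derivative picks up a y' = dy/dx factor.

With everything moved to the left-hand side, differentiate term by term:
  d/dx[e^(x)] = e^(x)
  d/dx[e^(y)] = y'·e^(y)
  d/dx[-10] = 0

Separating the contributions that come from x directly and those that come through y:
  without y':      e^(x)
  multiplying y':  e^(y)

so (e^(x)) + (e^(y))·y' = 0, and therefore
  dy/dx = -(e^(x))/(e^(y)) = -e^(x - y)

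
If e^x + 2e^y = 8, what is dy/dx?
Take d/dx of both sides. Since y is implicitly a function of x, the chain rule attaches a y' = dy/dx factor whenever we differentiate through y.

Set F(x, y) = (left side) − (right side), so the curve is F = 0. Differentiating each term of F:
  d/dx[e^(x)] = e^(x)
  d/dx[2e^(y)] = 2·y'·e^(y)
  d/dx[-8] = 0

Collecting, the y'-free part is the partial derivative in x and the y' coefficient is the partial derivative in y:
  ∂F/∂x = e^(x)
  ∂F/∂y = 2e^(y)

so d/dx[F(x, y(x))] = ∂F/∂x + (∂F/∂y)·y' = 0. Rearranging,
  dy/dx = -(∂F/∂x)/(∂F/∂y) = -(e^(x))/(2e^(y)) = -e^(x - y)/2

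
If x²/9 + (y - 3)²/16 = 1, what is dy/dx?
Differentiate the relation implicitly: treat y = y(x) and apply the chain rule, so every y-derivative picks up a y' = dy/dx factor.

With everything moved to the left-hand side, differentiate term by term:
  d/dx[x^2/9] = 2x/9
  d/dx[(y - 3)^2/16] = y'(y - 3)/8
  d/dx[-1] = 0

Separating the contributions that come from x directly and those that come through y:
  without y':      2x/9
  multiplying y':  y/8 - 3/8

so (2x/9) + (y/8 - 3/8)·y' = 0, and therefore
  dy/dx = -(2x/9)/(y/8 - 3/8)
        = -(2x/9)/((y - 3)/8) = -16x/(9y - 27)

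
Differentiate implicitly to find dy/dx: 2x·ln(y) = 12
Differentiate both sides with respect to x, treating y as y(x). By the chain rule, any term containing y contributes a factor of y' = dy/dx when we differentiate it.

Move every term to one side and write the relation as F(x, y) = 0. Term by term,
  d/dx[2x·ln(y)] = 2x·y'/y + 2ln(y)
  d/dx[-12] = 0

The pieces without y' make up ∂F/∂x and the coefficient of y' is ∂F/∂y:
  ∂F/∂x = 2ln(y),
  ∂F/∂y = 2x/y.

Since d/dx[F] = ∂F/∂x + (∂F/∂y)·y' = 0, solve for y':
  (∂F/∂y)·y' = -∂F/∂x
  dy/dx = -(∂F/∂x)/(∂F/∂y) = -(2ln(y))/(2x/y) = -y·ln(y)/x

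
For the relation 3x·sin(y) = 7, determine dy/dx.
Differentiate both sides with respect to x, treating y as y(x). By the chain rule, any term containing y contributes a factor of y' = dy/dx when we differentiate it.

Move every term to one side and write the relation as F(x, y) = 0. Term by term,
  d/dx[3x·sin(y)] = 3x·y'·cos(y) + 3sin(y)
  d/dx[-7] = 0

The pieces without y' make up ∂F/∂x and the coefficient of y' is ∂F/∂y:
  ∂F/∂x = 3sin(y),
  ∂F/∂y = 3x·cos(y).

Since d/dx[F] = ∂F/∂x + (∂F/∂y)·y' = 0, solve for y':
  (∂F/∂y)·y' = -∂F/∂x
  dy/dx = -(∂F/∂x)/(∂F/∂y) = -(3sin(y))/(3x·cos(y)) = -tan(y)/x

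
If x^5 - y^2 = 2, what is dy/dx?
Differentiate the relation implicitly: treat y = y(x) and apply the chain rule, so every y-derivative picks up a y' = dy/dx factor.

With everything moved to the left-hand side, differentiate term by term:
  d/dx[x^5] = 5x^4
  d/dx[-y^2] = -2y·y'
  d/dx[-2] = 0

Separating the contributions that come from x directly and those that come through y:
  without y':      5x^4
  multiplying y':  -2y

so (5x^4) + (-2y)·y' = 0, and therefore
  dy/dx = -(5x^4)/(-2y) = 5x^4/(2y)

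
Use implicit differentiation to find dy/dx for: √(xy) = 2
Differentiate the relation implicitly: treat y = y(x) and apply the chain rule, so every y-derivative picks up a y' = dy/dx factor.

With everything moved to the left-hand side, differentiate term by term:
  d/dx[√(xy)] = √(xy)(x·y'/2 + y/2)/(xy)
  d/dx[-2] = 0

Separating the contributions that come from x directly and those that come through y:
  without y':      √(xy)/(2x)
  multiplying y':  √(xy)/(2y)

so (√(xy)/(2x)) + (√(xy)/(2y))·y' = 0, and therefore
  dy/dx = -(√(xy)/(2x))/(√(xy)/(2y)) = -y/x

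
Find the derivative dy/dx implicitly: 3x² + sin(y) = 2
Take d/dx of both sides. Since y is implicitly a function of x, the chain rule attaches a y' = dy/dx factor whenever we differentiate through y.

Set F(x, y) = (left side) − (right side), so the curve is F = 0. Differentiating each term of F:
  d/dx[3x^2] = 6x
  d/dx[sin(y)] = y'·cos(y)
  d/dx[-2] = 0

Collecting, the y'-free part is the partial derivative in x and the y' coefficient is the partial derivative in y:
  ∂F/∂x = 6x
  ∂F/∂y = cos(y)

so d/dx[F(x, y(x))] = ∂F/∂x + (∂F/∂y)·y' = 0. Rearranging,
  dy/dx = -(∂F/∂x)/(∂F/∂y) = -(6x)/(cos(y)) = -6x/cos(y)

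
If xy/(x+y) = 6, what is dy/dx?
Differentiate both sides with respect to x, treating y as y(x). By the chain rule, any term containing y contributes a factor of y' = dy/dx when we differentiate it.

Move every term to one side and write the relation as F(x, y) = 0. Term by term,
  d/dx[xy/(x + y)] = xy(-y' - 1)/(x + y)^2 + x·y'/(x + y) + y/(x + y)
  d/dx[-6] = 0

The pieces without y' make up ∂F/∂x and the coefficient of y' is ∂F/∂y:
  ∂F/∂x = -xy/(x + y)^2 + y/(x + y),
  ∂F/∂y = -xy/(x + y)^2 + x/(x + y).

Since d/dx[F] = ∂F/∂x + (∂F/∂y)·y' = 0, solve for y':
  (∂F/∂y)·y' = -∂F/∂x
  dy/dx = -(∂F/∂x)/(∂F/∂y) = -(-xy/(x + y)^2 + y/(x + y))/(-xy/(x + y)^2 + x/(x + y))
        = -(y^2/(x + y)^2)/(x^2/(x + y)^2) = -y^2/x^2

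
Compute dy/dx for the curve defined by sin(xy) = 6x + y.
Take d/dx of both sides. Since y is implicitly a function of x, the chain rule attaches a y' = dy/dx factor whenever we differentiate through y.

Set F(x, y) = (left side) − (right side), so the curve is F = 0. Differentiating each term of F:
  d/dx[-6x] = -6
  d/dx[-y] = -y'
  d/dx[sin(xy)] = (x·y' + y)·cos(xy)

Collecting, the y'-free part is the partial derivative in x and the y' coefficient is the partial derivative in y:
  ∂F/∂x = y·cos(xy) - 6
  ∂F/∂y = x·cos(xy) - 1

so d/dx[F(x, y(x))] = ∂F/∂x + (∂F/∂y)·y' = 0. Rearranging,
  dy/dx = -(∂F/∂x)/(∂F/∂y) = -(y·cos(xy) - 6)/(x·cos(xy) - 1) = (-y·cos(xy) + 6)/(x·cos(xy) - 1)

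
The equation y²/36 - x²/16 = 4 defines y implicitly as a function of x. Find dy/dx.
Take d/dx of both sides. Since y is implicitly a function of x, the chain rule attaches a y' = dy/dx factor whenever we differentiate through y.

Set F(x, y) = (left side) − (right side), so the curve is F = 0. Differentiating each term of F:
  d/dx[-x^2/16] = -x/8
  d/dx[y^2/36] = y·y'/18
  d/dx[-4] = 0

Collecting, the y'-free part is the partial derivative in x and the y' coefficient is the partial derivative in y:
  ∂F/∂x = -x/8
  ∂F/∂y = y/18

so d/dx[F(x, y(x))] = ∂F/∂x + (∂F/∂y)·y' = 0. Rearranging,
  dy/dx = -(∂F/∂x)/(∂F/∂y) = -(-x/8)/(y/18) = 9x/(4y)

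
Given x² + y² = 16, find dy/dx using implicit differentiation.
Differentiate the relation implicitly: treat y = y(x) and apply the chain rule, so every y-derivative picks up a y' = dy/dx factor.

With everything moved to the left-hand side, differentiate term by term:
  d/dx[x^2] = 2x
  d/dx[y^2] = 2y·y'
  d/dx[-16] = 0

Separating the contributions that come from x directly and those that come through y:
  without y':      2x
  multiplying y':  2y

so (2x) + (2y)·y' = 0, and therefore
  dy/dx = -(2x)/(2y) = -x/y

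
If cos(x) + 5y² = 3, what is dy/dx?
Take d/dx of both sides. Since y is implicitly a function of x, the chain rule attaches a y' = dy/dx factor whenever we differentiate through y.

Set F(x, y) = (left side) − (right side), so the curve is F = 0. Differentiating each term of F:
  d/dx[5y^2] = 10y·y'
  d/dx[cos(x)] = -sin(x)
  d/dx[-3] = 0

Collecting, the y'-free part is the partial derivative in x and the y' coefficient is the partial derivative in y:
  ∂F/∂x = -sin(x)
  ∂F/∂y = 10y

so d/dx[F(x, y(x))] = ∂F/∂x + (∂F/∂y)·y' = 0. Rearranging,
  dy/dx = -(∂F/∂x)/(∂F/∂y) = -(-sin(x))/(10y) = sin(x)/(10y)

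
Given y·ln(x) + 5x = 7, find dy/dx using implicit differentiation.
Differentiate both sides with respect to x, treating y as y(x). By the chain rule, any term containing y contributes a factor of y' = dy/dx when we differentiate it.

Move every term to one side and write the relation as F(x, y) = 0. Term by term,
  d/dx[5x] = 5
  d/dx[y·ln(x)] = y'·ln(x) + y/x
  d/dx[-7] = 0

The pieces without y' make up ∂F/∂x and the coefficient of y' is ∂F/∂y:
  ∂F/∂x = 5 + y/x,
  ∂F/∂y = ln(x).

Since d/dx[F] = ∂F/∂x + (∂F/∂y)·y' = 0, solve for y':
  (∂F/∂y)·y' = -∂F/∂x
  dy/dx = -(∂F/∂x)/(∂F/∂y) = -(5 + y/x)/(ln(x))
        = -((5x + y)/x)/(ln(x)) = (-5x - y)/(x·ln(x))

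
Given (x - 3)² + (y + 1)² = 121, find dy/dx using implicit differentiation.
Apply d/dx to both sides, remembering that y depends on x. Each occurrence of y therefore brings in a y' = dy/dx via the chain rule.

With F(x, y) equal to the left-hand side minus the right, differentiate F term by term:
  d/dx[(x - 3)^2] = 2x - 6
  d/dx[(y + 1)^2] = 2·y'(y + 1)
  d/dx[-121] = 0
Adding these up, d/dx[F] = 0 becomes
  (2x - 6) + (2y + 2)·y' = 0,
so isolating y',
  dy/dx = -(2x - 6)/(2y + 2) = (3 - x)/(y + 1)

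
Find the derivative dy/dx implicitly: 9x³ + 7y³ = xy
Apply d/dx to both sides, remembering that y depends on x. Each occurrence of y therefore brings in a y' = dy/dx via the chain rule.

With F(x, y) equal to the left-hand side minus the right, differentiate F term by term:
  d/dx[9x^3] = 27x^2
  d/dx[-xy] = -x·y' - y
  d/dx[7y^3] = 21y^2·y'
Adding these up, d/dx[F] = 0 becomes
  (27x^2 - y) + (-x + 21y^2)·y' = 0,
so isolating y',
  dy/dx = -(27x^2 - y)/(-x + 21y^2) = (27x^2 - y)/(x - 21y^2)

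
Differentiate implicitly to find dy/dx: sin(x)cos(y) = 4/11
Apply d/dx to both sides, remembering that y depends on x. Each occurrence of y therefore brings in a y' = dy/dx via the chain rule.

With F(x, y) equal to the left-hand side minus the right, differentiate F term by term:
  d/dx[sin(x)·cos(y)] = -y'·sin(x)·sin(y) + cos(x)·cos(y)
  d/dx[-4/11] = 0
Adding these up, d/dx[F] = 0 becomes
  (cos(x)·cos(y)) + (-sin(x)·sin(y))·y' = 0,
so isolating y',
  dy/dx = -(cos(x)·cos(y))/(-sin(x)·sin(y)) = 1/(tan(x)·tan(y))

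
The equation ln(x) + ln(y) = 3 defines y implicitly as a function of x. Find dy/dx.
Take d/dx of both sides. Since y is implicitly a function of x, the chain rule attaches a y' = dy/dx factor whenever we differentiate through y.

Set F(x, y) = (left side) − (right side), so the curve is F = 0. Differentiating each term of F:
  d/dx[ln(x)] = 1/x
  d/dx[ln(y)] = y'/y
  d/dx[-3] = 0

Collecting, the y'-free part is the partial derivative in x and the y' coefficient is the partial derivative in y:
  ∂F/∂x = 1/x
  ∂F/∂y = 1/y

so d/dx[F(x, y(x))] = ∂F/∂x + (∂F/∂y)·y' = 0. Rearranging,
  dy/dx = -(∂F/∂x)/(∂F/∂y) = -(1/x)/(1/y) = -y/x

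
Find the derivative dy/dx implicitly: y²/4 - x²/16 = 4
Differentiate both sides with respect to x, treating y as y(x). By the chain rule, any term containing y contributes a factor of y' = dy/dx when we differentiate it.

Move every term to one side and write the relation as F(x, y) = 0. Term by term,
  d/dx[-x^2/16] = -x/8
  d/dx[y^2/4] = y·y'/2
  d/dx[-4] = 0

The pieces without y' make up ∂F/∂x and the coefficient of y' is ∂F/∂y:
  ∂F/∂x = -x/8,
  ∂F/∂y = y/2.

Since d/dx[F] = ∂F/∂x + (∂F/∂y)·y' = 0, solve for y':
  (∂F/∂y)·y' = -∂F/∂x
  dy/dx = -(∂F/∂x)/(∂F/∂y) = -(-x/8)/(y/2) = x/(4y)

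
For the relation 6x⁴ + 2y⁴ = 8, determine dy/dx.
Apply d/dx to both sides, remembering that y depends on x. Each occurrence of y therefore brings in a y' = dy/dx via the chain rule.

With F(x, y) equal to the left-hand side minus the right, differentiate F term by term:
  d/dx[6x^4] = 24x^3
  d/dx[2y^4] = 8y^3·y'
  d/dx[-8] = 0
Adding these up, d/dx[F] = 0 becomes
  (24x^3) + (8y^3)·y' = 0,
so isolating y',
  dy/dx = -(24x^3)/(8y^3) = -3x^3/y^3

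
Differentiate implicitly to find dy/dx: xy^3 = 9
Take d/dx of both sides. Since y is implicitly a function of x, the chain rule attaches a y' = dy/dx factor whenever we differentiate through y.

Set F(x, y) = (left side) − (right side), so the curve is F = 0. Differentiating each term of F:
  d/dx[xy^3] = 3xy^2·y' + y^3
  d/dx[-9] = 0

Collecting, the y'-free part is the partial derivative in x and the y' coefficient is the partial derivative in y:
  ∂F/∂x = y^3
  ∂F/∂y = 3xy^2

so d/dx[F(x, y(x))] = ∂F/∂x + (∂F/∂y)·y' = 0. Rearranging,
  dy/dx = -(∂F/∂x)/(∂F/∂y) = -(y^3)/(3xy^2) = -y/(3x)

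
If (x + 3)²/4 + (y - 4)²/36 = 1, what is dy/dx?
Differentiate the relation implicitly: treat y = y(x) and apply the chain rule, so every y-derivative picks up a y' = dy/dx factor.

With everything moved to the left-hand side, differentiate term by term:
  d/dx[(x + 3)^2/4] = x/2 + 3/2
  d/dx[(y - 4)^2/36] = y'(y - 4)/18
  d/dx[-1] = 0

Separating the contributions that come from x directly and those that come through y:
  without y':      x/2 + 3/2
  multiplying y':  y/18 - 2/9

so (x/2 + 3/2) + (y/18 - 2/9)·y' = 0, and therefore
  dy/dx = -(x/2 + 3/2)/(y/18 - 2/9)
        = -((x + 3)/2)/((y - 4)/18) = 9(-x - 3)/(y - 4)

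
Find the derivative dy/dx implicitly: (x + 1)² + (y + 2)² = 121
Take d/dx of both sides. Since y is implicitly a function of x, the chain rule attaches a y' = dy/dx factor whenever we differentiate through y.

Set F(x, y) = (left side) − (right side), so the curve is F = 0. Differentiating each term of F:
  d/dx[(x + 1)^2] = 2x + 2
  d/dx[(y + 2)^2] = 2·y'(y + 2)
  d/dx[-121] = 0

Collecting, the y'-free part is the partial derivative in x and the y' coefficient is the partial derivative in y:
  ∂F/∂x = 2x + 2
  ∂F/∂y = 2y + 4

so d/dx[F(x, y(x))] = ∂F/∂x + (∂F/∂y)·y' = 0. Rearranging,
  dy/dx = -(∂F/∂x)/(∂F/∂y) = -(2x + 2)/(2y + 4) = (-x - 1)/(y + 2)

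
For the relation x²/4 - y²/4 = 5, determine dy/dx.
Differentiate the relation implicitly: treat y = y(x) and apply the chain rule, so every y-derivative picks up a y' = dy/dx factor.

With everything moved to the left-hand side, differentiate term by term:
  d/dx[x^2/4] = x/2
  d/dx[-y^2/4] = -y·y'/2
  d/dx[-5] = 0

Separating the contributions that come from x directly and those that come through y:
  without y':      x/2
  multiplying y':  -y/2

so (x/2) + (-y/2)·y' = 0, and therefore
  dy/dx = -(x/2)/(-y/2) = x/y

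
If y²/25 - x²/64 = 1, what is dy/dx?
Take d/dx of both sides. Since y is implicitly a function of x, the chain rule attaches a y' = dy/dx factor whenever we differentiate through y.

Set F(x, y) = (left side) − (right side), so the curve is F = 0. Differentiating each term of F:
  d/dx[-x^2/64] = -x/32
  d/dx[y^2/25] = 2y·y'/25
  d/dx[-1] = 0

Collecting, the y'-free part is the partial derivative in x and the y' coefficient is the partial derivative in y:
  ∂F/∂x = -x/32
  ∂F/∂y = 2y/25

so d/dx[F(x, y(x))] = ∂F/∂x + (∂F/∂y)·y' = 0. Rearranging,
  dy/dx = -(∂F/∂x)/(∂F/∂y) = -(-x/32)/(2y/25) = 25x/(64y)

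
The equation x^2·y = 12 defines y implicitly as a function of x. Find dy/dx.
Differentiate the relation implicitly: treat y = y(x) and apply the chain rule, so every y-derivative picks up a y' = dy/dx factor.

With everything moved to the left-hand side, differentiate term by term:
  d/dx[x^2y] = x^2·y' + 2xy
  d/dx[-12] = 0

Separating the contributions that come from x directly and those that come through y:
  without y':      2xy
  multiplying y':  x^2

so (2xy) + (x^2)·y' = 0, and therefore
  dy/dx = -(2xy)/(x^2) = -2y/x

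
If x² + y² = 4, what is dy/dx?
Differentiate both sides with respect to x, treating y as y(x). By the chain rule, any term containing y contributes a factor of y' = dy/dx when we differentiate it.

Move every term to one side and write the relation as F(x, y) = 0. Term by term,
  d/dx[x^2] = 2x
  d/dx[y^2] = 2y·y'
  d/dx[-4] = 0

The pieces without y' make up ∂F/∂x and the coefficient of y' is ∂F/∂y:
  ∂F/∂x = 2x,
  ∂F/∂y = 2y.

Since d/dx[F] = ∂F/∂x + (∂F/∂y)·y' = 0, solve for y':
  (∂F/∂y)·y' = -∂F/∂x
  dy/dx = -(∂F/∂x)/(∂F/∂y) = -(2x)/(2y) = -x/y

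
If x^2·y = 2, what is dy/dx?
Take d/dx of both sides. Since y is implicitly a function of x, the chain rule attaches a y' = dy/dx factor whenever we differentiate through y.

Set F(x, y) = (left side) − (right side), so the curve is F = 0. Differentiating each term of F:
  d/dx[x^2y] = x^2·y' + 2xy
  d/dx[-2] = 0

Collecting, the y'-free part is the partial derivative in x and the y' coefficient is the partial derivative in y:
  ∂F/∂x = 2xy
  ∂F/∂y = x^2

so d/dx[F(x, y(x))] = ∂F/∂x + (∂F/∂y)·y' = 0. Rearranging,
  dy/dx = -(∂F/∂x)/(∂F/∂y) = -(2xy)/(x^2) = -2y/x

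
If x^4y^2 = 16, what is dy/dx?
Apply d/dx to both sides, remembering that y depends on x. Each occurrence of y therefore brings in a y' = dy/dx via the chain rule.

With F(x, y) equal to the left-hand side minus the right, differentiate F term by term:
  d/dx[x^4y^2] = 2x^4y·y' + 4x^3y^2
  d/dx[-16] = 0
Adding these up, d/dx[F] = 0 becomes
  (4x^3y^2) + (2x^4y)·y' = 0,
so isolating y',
  dy/dx = -(4x^3y^2)/(2x^4y) = -2y/x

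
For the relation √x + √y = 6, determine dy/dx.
Apply d/dx to both sides, remembering that y depends on x. Each occurrence of y therefore brings in a y' = dy/dx via the chain rule.

With F(x, y) equal to the left-hand side minus the right, differentiate F term by term:
  d/dx[√(x)] = 1/(2√(x))
  d/dx[√(y)] = y'/(2√(y))
  d/dx[-6] = 0
Adding these up, d/dx[F] = 0 becomes
  (1/(2√(x))) + (1/(2√(y)))·y' = 0,
so isolating y',
  dy/dx = -(1/(2√(x)))/(1/(2√(y))) = -√(y)/√(x)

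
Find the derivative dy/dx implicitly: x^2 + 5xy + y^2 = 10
Differentiate the relation implicitly: treat y = y(x) and apply the chain rule, so every y-derivative picks up a y' = dy/dx factor.

With everything moved to the left-hand side, differentiate term by term:
  d/dx[x^2] = 2x
  d/dx[5xy] = 5x·y' + 5y
  d/dx[y^2] = 2y·y'
  d/dx[-10] = 0

Separating the contributions that come from x directly and those that come through y:
  without y':      2x + 5y
  multiplying y':  5x + 2y

so (2x + 5y) + (5x + 2y)·y' = 0, and therefore
  dy/dx = -(2x + 5y)/(5x + 2y) = (-2x - 5y)/(5x + 2y)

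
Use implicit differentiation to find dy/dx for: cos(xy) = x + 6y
Apply d/dx to both sides, remembering that y depends on x. Each occurrence of y therefore brings in a y' = dy/dx via the chain rule.

With F(x, y) equal to the left-hand side minus the right, differentiate F term by term:
  d/dx[-x] = -1
  d/dx[-6y] = -6·y'
  d/dx[cos(xy)] = -(x·y' + y)·sin(xy)
Adding these up, d/dx[F] = 0 becomes
  (-y·sin(xy) - 1) + (-x·sin(xy) - 6)·y' = 0,
so isolating y',
  dy/dx = -(-y·sin(xy) - 1)/(-x·sin(xy) - 6) = -(y·sin(xy) + 1)/(x·sin(xy) + 6)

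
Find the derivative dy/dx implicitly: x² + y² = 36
Take d/dx of both sides. Since y is implicitly a function of x, the chain rule attaches a y' = dy/dx factor whenever we differentiate through y.

Set F(x, y) = (left side) − (right side), so the curve is F = 0. Differentiating each term of F:
  d/dx[x^2] = 2x
  d/dx[y^2] = 2y·y'
  d/dx[-36] = 0

Collecting, the y'-free part is the partial derivative in x and the y' coefficient is the partial derivative in y:
  ∂F/∂x = 2x
  ∂F/∂y = 2y

so d/dx[F(x, y(x))] = ∂F/∂x + (∂F/∂y)·y' = 0. Rearranging,
  dy/dx = -(∂F/∂x)/(∂F/∂y) = -(2x)/(2y) = -x/y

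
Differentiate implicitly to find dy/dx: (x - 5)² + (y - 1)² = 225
Differentiate both sides with respect to x, treating y as y(x). By the chain rule, any term containing y contributes a factor of y' = dy/dx when we differentiate it.

Move every term to one side and write the relation as F(x, y) = 0. Term by term,
  d/dx[(x - 5)^2] = 2x - 10
  d/dx[(y - 1)^2] = 2·y'(y - 1)
  d/dx[-225] = 0

The pieces without y' make up ∂F/∂x and the coefficient of y' is ∂F/∂y:
  ∂F/∂x = 2x - 10,
  ∂F/∂y = 2y - 2.

Since d/dx[F] = ∂F/∂x + (∂F/∂y)·y' = 0, solve for y':
  (∂F/∂y)·y' = -∂F/∂x
  dy/dx = -(∂F/∂x)/(∂F/∂y) = -(2x - 10)/(2y - 2) = (5 - x)/(y - 1)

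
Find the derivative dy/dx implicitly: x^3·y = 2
Differentiate both sides with respect to x, treating y as y(x). By the chain rule, any term containing y contributes a factor of y' = dy/dx when we differentiate it.

Move every term to one side and write the relation as F(x, y) = 0. Term by term,
  d/dx[x^3y] = x^3·y' + 3x^2y
  d/dx[-2] = 0

The pieces without y' make up ∂F/∂x and the coefficient of y' is ∂F/∂y:
  ∂F/∂x = 3x^2y,
  ∂F/∂y = x^3.

Since d/dx[F] = ∂F/∂x + (∂F/∂y)·y' = 0, solve for y':
  (∂F/∂y)·y' = -∂F/∂x
  dy/dx = -(∂F/∂x)/(∂F/∂y) = -(3x^2y)/(x^3) = -3y/x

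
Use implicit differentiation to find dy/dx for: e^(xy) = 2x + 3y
Take d/dx of both sides. Since y is implicitly a function of x, the chain rule attaches a y' = dy/dx factor whenever we differentiate through y.

Set F(x, y) = (left side) − (right side), so the curve is F = 0. Differentiating each term of F:
  d/dx[-2x] = -2
  d/dx[-3y] = -3·y'
  d/dx[e^(xy)] = (x·y' + y)·e^(xy)

Collecting, the y'-free part is the partial derivative in x and the y' coefficient is the partial derivative in y:
  ∂F/∂x = y·e^(xy) - 2
  ∂F/∂y = x·e^(xy) - 3

so d/dx[F(x, y(x))] = ∂F/∂x + (∂F/∂y)·y' = 0. Rearranging,
  dy/dx = -(∂F/∂x)/(∂F/∂y) = -(y·e^(xy) - 2)/(x·e^(xy) - 3) = (-y·e^(xy) + 2)/(x·e^(xy) - 3)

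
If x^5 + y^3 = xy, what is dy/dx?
Take d/dx of both sides. Since y is implicitly a function of x, the chain rule attaches a y' = dy/dx factor whenever we differentiate through y.

Set F(x, y) = (left side) − (right side), so the curve is F = 0. Differentiating each term of F:
  d/dx[x^5] = 5x^4
  d/dx[-xy] = -x·y' - y
  d/dx[y^3] = 3y^2·y'

Collecting, the y'-free part is the partial derivative in x and the y' coefficient is the partial derivative in y:
  ∂F/∂x = 5x^4 - y
  ∂F/∂y = -x + 3y^2

so d/dx[F(x, y(x))] = ∂F/∂x + (∂F/∂y)·y' = 0. Rearranging,
  dy/dx = -(∂F/∂x)/(∂F/∂y) = -(5x^4 - y)/(-x + 3y^2) = (5x^4 - y)/(x - 3y^2)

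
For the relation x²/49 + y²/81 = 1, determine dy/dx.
Take d/dx of both sides. Since y is implicitly a function of x, the chain rule attaches a y' = dy/dx factor whenever we differentiate through y.

Set F(x, y) = (left side) − (right side), so the curve is F = 0. Differentiating each term of F:
  d/dx[x^2/49] = 2x/49
  d/dx[y^2/81] = 2y·y'/81
  d/dx[-1] = 0

Collecting, the y'-free part is the partial derivative in x and the y' coefficient is the partial derivative in y:
  ∂F/∂x = 2x/49
  ∂F/∂y = 2y/81

so d/dx[F(x, y(x))] = ∂F/∂x + (∂F/∂y)·y' = 0. Rearranging,
  dy/dx = -(∂F/∂x)/(∂F/∂y) = -(2x/49)/(2y/81) = -81x/(49y)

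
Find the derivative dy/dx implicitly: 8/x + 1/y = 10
Differentiate both sides with respect to x, treating y as y(x). By the chain rule, any term containing y contributes a factor of y' = dy/dx when we differentiate it.

Move every term to one side and write the relation as F(x, y) = 0. Term by term,
  d/dx[1/y] = -y'/y^2
  d/dx[8/x] = -8/x^2
  d/dx[-10] = 0

The pieces without y' make up ∂F/∂x and the coefficient of y' is ∂F/∂y:
  ∂F/∂x = -8/x^2,
  ∂F/∂y = -1/y^2.

Since d/dx[F] = ∂F/∂x + (∂F/∂y)·y' = 0, solve for y':
  (∂F/∂y)·y' = -∂F/∂x
  dy/dx = -(∂F/∂x)/(∂F/∂y) = -(-8/x^2)/(-1/y^2) = -8y^2/x^2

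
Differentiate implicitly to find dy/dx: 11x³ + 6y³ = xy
Differentiate both sides with respect to x, treating y as y(x). By the chain rule, any term containing y contributes a factor of y' = dy/dx when we differentiate it.

Move every term to one side and write the relation as F(x, y) = 0. Term by term,
  d/dx[11x^3] = 33x^2
  d/dx[-xy] = -x·y' - y
  d/dx[6y^3] = 18y^2·y'

The pieces without y' make up ∂F/∂x and the coefficient of y' is ∂F/∂y:
  ∂F/∂x = 33x^2 - y,
  ∂F/∂y = -x + 18y^2.

Since d/dx[F] = ∂F/∂x + (∂F/∂y)·y' = 0, solve for y':
  (∂F/∂y)·y' = -∂F/∂x
  dy/dx = -(∂F/∂x)/(∂F/∂y) = -(33x^2 - y)/(-x + 18y^2) = (33x^2 - y)/(x - 18y^2)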